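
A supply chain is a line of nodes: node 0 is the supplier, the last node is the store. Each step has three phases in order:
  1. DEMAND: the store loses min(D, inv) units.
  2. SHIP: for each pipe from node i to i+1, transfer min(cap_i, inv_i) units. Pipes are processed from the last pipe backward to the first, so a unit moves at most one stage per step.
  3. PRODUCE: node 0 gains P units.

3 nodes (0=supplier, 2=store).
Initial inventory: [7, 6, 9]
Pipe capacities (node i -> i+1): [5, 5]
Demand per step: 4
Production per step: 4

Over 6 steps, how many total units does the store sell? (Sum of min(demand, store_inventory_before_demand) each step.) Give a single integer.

Step 1: sold=4 (running total=4) -> [6 6 10]
Step 2: sold=4 (running total=8) -> [5 6 11]
Step 3: sold=4 (running total=12) -> [4 6 12]
Step 4: sold=4 (running total=16) -> [4 5 13]
Step 5: sold=4 (running total=20) -> [4 4 14]
Step 6: sold=4 (running total=24) -> [4 4 14]

Answer: 24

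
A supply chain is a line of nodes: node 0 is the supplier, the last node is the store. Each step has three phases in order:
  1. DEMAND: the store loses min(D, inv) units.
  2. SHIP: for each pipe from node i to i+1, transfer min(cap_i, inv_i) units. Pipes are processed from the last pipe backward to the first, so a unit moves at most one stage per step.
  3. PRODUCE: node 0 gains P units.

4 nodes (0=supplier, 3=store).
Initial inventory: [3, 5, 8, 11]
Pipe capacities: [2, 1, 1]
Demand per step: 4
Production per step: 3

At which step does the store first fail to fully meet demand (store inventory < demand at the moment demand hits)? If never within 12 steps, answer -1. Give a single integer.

Step 1: demand=4,sold=4 ship[2->3]=1 ship[1->2]=1 ship[0->1]=2 prod=3 -> [4 6 8 8]
Step 2: demand=4,sold=4 ship[2->3]=1 ship[1->2]=1 ship[0->1]=2 prod=3 -> [5 7 8 5]
Step 3: demand=4,sold=4 ship[2->3]=1 ship[1->2]=1 ship[0->1]=2 prod=3 -> [6 8 8 2]
Step 4: demand=4,sold=2 ship[2->3]=1 ship[1->2]=1 ship[0->1]=2 prod=3 -> [7 9 8 1]
Step 5: demand=4,sold=1 ship[2->3]=1 ship[1->2]=1 ship[0->1]=2 prod=3 -> [8 10 8 1]
Step 6: demand=4,sold=1 ship[2->3]=1 ship[1->2]=1 ship[0->1]=2 prod=3 -> [9 11 8 1]
Step 7: demand=4,sold=1 ship[2->3]=1 ship[1->2]=1 ship[0->1]=2 prod=3 -> [10 12 8 1]
Step 8: demand=4,sold=1 ship[2->3]=1 ship[1->2]=1 ship[0->1]=2 prod=3 -> [11 13 8 1]
Step 9: demand=4,sold=1 ship[2->3]=1 ship[1->2]=1 ship[0->1]=2 prod=3 -> [12 14 8 1]
Step 10: demand=4,sold=1 ship[2->3]=1 ship[1->2]=1 ship[0->1]=2 prod=3 -> [13 15 8 1]
Step 11: demand=4,sold=1 ship[2->3]=1 ship[1->2]=1 ship[0->1]=2 prod=3 -> [14 16 8 1]
Step 12: demand=4,sold=1 ship[2->3]=1 ship[1->2]=1 ship[0->1]=2 prod=3 -> [15 17 8 1]
First stockout at step 4

4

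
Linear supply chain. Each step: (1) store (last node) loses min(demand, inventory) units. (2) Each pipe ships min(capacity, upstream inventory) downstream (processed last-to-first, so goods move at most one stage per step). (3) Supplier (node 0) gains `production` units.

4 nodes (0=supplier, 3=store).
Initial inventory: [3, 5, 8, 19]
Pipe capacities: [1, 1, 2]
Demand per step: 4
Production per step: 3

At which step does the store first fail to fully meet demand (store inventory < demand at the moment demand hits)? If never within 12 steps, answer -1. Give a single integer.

Step 1: demand=4,sold=4 ship[2->3]=2 ship[1->2]=1 ship[0->1]=1 prod=3 -> [5 5 7 17]
Step 2: demand=4,sold=4 ship[2->3]=2 ship[1->2]=1 ship[0->1]=1 prod=3 -> [7 5 6 15]
Step 3: demand=4,sold=4 ship[2->3]=2 ship[1->2]=1 ship[0->1]=1 prod=3 -> [9 5 5 13]
Step 4: demand=4,sold=4 ship[2->3]=2 ship[1->2]=1 ship[0->1]=1 prod=3 -> [11 5 4 11]
Step 5: demand=4,sold=4 ship[2->3]=2 ship[1->2]=1 ship[0->1]=1 prod=3 -> [13 5 3 9]
Step 6: demand=4,sold=4 ship[2->3]=2 ship[1->2]=1 ship[0->1]=1 prod=3 -> [15 5 2 7]
Step 7: demand=4,sold=4 ship[2->3]=2 ship[1->2]=1 ship[0->1]=1 prod=3 -> [17 5 1 5]
Step 8: demand=4,sold=4 ship[2->3]=1 ship[1->2]=1 ship[0->1]=1 prod=3 -> [19 5 1 2]
Step 9: demand=4,sold=2 ship[2->3]=1 ship[1->2]=1 ship[0->1]=1 prod=3 -> [21 5 1 1]
Step 10: demand=4,sold=1 ship[2->3]=1 ship[1->2]=1 ship[0->1]=1 prod=3 -> [23 5 1 1]
Step 11: demand=4,sold=1 ship[2->3]=1 ship[1->2]=1 ship[0->1]=1 prod=3 -> [25 5 1 1]
Step 12: demand=4,sold=1 ship[2->3]=1 ship[1->2]=1 ship[0->1]=1 prod=3 -> [27 5 1 1]
First stockout at step 9

9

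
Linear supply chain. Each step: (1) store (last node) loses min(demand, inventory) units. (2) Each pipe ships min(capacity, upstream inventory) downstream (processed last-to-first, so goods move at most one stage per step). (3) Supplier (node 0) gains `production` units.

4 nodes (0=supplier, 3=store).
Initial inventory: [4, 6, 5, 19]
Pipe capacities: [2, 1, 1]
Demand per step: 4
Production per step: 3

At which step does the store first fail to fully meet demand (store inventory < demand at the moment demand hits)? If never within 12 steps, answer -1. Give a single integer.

Step 1: demand=4,sold=4 ship[2->3]=1 ship[1->2]=1 ship[0->1]=2 prod=3 -> [5 7 5 16]
Step 2: demand=4,sold=4 ship[2->3]=1 ship[1->2]=1 ship[0->1]=2 prod=3 -> [6 8 5 13]
Step 3: demand=4,sold=4 ship[2->3]=1 ship[1->2]=1 ship[0->1]=2 prod=3 -> [7 9 5 10]
Step 4: demand=4,sold=4 ship[2->3]=1 ship[1->2]=1 ship[0->1]=2 prod=3 -> [8 10 5 7]
Step 5: demand=4,sold=4 ship[2->3]=1 ship[1->2]=1 ship[0->1]=2 prod=3 -> [9 11 5 4]
Step 6: demand=4,sold=4 ship[2->3]=1 ship[1->2]=1 ship[0->1]=2 prod=3 -> [10 12 5 1]
Step 7: demand=4,sold=1 ship[2->3]=1 ship[1->2]=1 ship[0->1]=2 prod=3 -> [11 13 5 1]
Step 8: demand=4,sold=1 ship[2->3]=1 ship[1->2]=1 ship[0->1]=2 prod=3 -> [12 14 5 1]
Step 9: demand=4,sold=1 ship[2->3]=1 ship[1->2]=1 ship[0->1]=2 prod=3 -> [13 15 5 1]
Step 10: demand=4,sold=1 ship[2->3]=1 ship[1->2]=1 ship[0->1]=2 prod=3 -> [14 16 5 1]
Step 11: demand=4,sold=1 ship[2->3]=1 ship[1->2]=1 ship[0->1]=2 prod=3 -> [15 17 5 1]
Step 12: demand=4,sold=1 ship[2->3]=1 ship[1->2]=1 ship[0->1]=2 prod=3 -> [16 18 5 1]
First stockout at step 7

7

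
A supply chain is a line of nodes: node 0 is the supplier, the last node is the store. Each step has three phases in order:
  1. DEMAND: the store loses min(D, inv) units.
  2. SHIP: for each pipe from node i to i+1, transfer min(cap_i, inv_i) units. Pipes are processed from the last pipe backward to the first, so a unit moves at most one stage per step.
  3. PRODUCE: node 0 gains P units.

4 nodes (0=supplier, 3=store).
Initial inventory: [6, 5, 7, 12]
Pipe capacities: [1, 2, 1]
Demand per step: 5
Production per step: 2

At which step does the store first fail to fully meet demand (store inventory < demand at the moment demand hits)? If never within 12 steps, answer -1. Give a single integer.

Step 1: demand=5,sold=5 ship[2->3]=1 ship[1->2]=2 ship[0->1]=1 prod=2 -> [7 4 8 8]
Step 2: demand=5,sold=5 ship[2->3]=1 ship[1->2]=2 ship[0->1]=1 prod=2 -> [8 3 9 4]
Step 3: demand=5,sold=4 ship[2->3]=1 ship[1->2]=2 ship[0->1]=1 prod=2 -> [9 2 10 1]
Step 4: demand=5,sold=1 ship[2->3]=1 ship[1->2]=2 ship[0->1]=1 prod=2 -> [10 1 11 1]
Step 5: demand=5,sold=1 ship[2->3]=1 ship[1->2]=1 ship[0->1]=1 prod=2 -> [11 1 11 1]
Step 6: demand=5,sold=1 ship[2->3]=1 ship[1->2]=1 ship[0->1]=1 prod=2 -> [12 1 11 1]
Step 7: demand=5,sold=1 ship[2->3]=1 ship[1->2]=1 ship[0->1]=1 prod=2 -> [13 1 11 1]
Step 8: demand=5,sold=1 ship[2->3]=1 ship[1->2]=1 ship[0->1]=1 prod=2 -> [14 1 11 1]
Step 9: demand=5,sold=1 ship[2->3]=1 ship[1->2]=1 ship[0->1]=1 prod=2 -> [15 1 11 1]
Step 10: demand=5,sold=1 ship[2->3]=1 ship[1->2]=1 ship[0->1]=1 prod=2 -> [16 1 11 1]
Step 11: demand=5,sold=1 ship[2->3]=1 ship[1->2]=1 ship[0->1]=1 prod=2 -> [17 1 11 1]
Step 12: demand=5,sold=1 ship[2->3]=1 ship[1->2]=1 ship[0->1]=1 prod=2 -> [18 1 11 1]
First stockout at step 3

3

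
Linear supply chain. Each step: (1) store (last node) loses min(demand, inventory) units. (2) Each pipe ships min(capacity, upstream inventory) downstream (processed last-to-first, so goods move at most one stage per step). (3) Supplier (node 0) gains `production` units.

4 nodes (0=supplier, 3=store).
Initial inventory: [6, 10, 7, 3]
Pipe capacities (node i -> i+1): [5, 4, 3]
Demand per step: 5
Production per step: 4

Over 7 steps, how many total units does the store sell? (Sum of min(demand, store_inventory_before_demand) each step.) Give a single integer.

Step 1: sold=3 (running total=3) -> [5 11 8 3]
Step 2: sold=3 (running total=6) -> [4 12 9 3]
Step 3: sold=3 (running total=9) -> [4 12 10 3]
Step 4: sold=3 (running total=12) -> [4 12 11 3]
Step 5: sold=3 (running total=15) -> [4 12 12 3]
Step 6: sold=3 (running total=18) -> [4 12 13 3]
Step 7: sold=3 (running total=21) -> [4 12 14 3]

Answer: 21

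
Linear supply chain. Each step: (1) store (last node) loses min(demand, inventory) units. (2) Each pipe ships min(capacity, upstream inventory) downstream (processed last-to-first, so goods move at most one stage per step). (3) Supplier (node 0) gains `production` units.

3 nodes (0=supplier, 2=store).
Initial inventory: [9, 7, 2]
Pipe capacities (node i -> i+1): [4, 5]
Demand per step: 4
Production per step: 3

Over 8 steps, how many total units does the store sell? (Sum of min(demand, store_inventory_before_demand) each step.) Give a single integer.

Step 1: sold=2 (running total=2) -> [8 6 5]
Step 2: sold=4 (running total=6) -> [7 5 6]
Step 3: sold=4 (running total=10) -> [6 4 7]
Step 4: sold=4 (running total=14) -> [5 4 7]
Step 5: sold=4 (running total=18) -> [4 4 7]
Step 6: sold=4 (running total=22) -> [3 4 7]
Step 7: sold=4 (running total=26) -> [3 3 7]
Step 8: sold=4 (running total=30) -> [3 3 6]

Answer: 30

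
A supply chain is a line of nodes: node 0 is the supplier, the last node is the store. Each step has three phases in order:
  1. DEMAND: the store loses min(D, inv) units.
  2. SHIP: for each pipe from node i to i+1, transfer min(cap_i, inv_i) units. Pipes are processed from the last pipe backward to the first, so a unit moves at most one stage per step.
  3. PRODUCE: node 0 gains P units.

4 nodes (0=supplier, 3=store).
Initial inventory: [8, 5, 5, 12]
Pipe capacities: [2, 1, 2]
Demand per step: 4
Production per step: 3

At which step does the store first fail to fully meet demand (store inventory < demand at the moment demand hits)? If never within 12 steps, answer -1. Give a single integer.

Step 1: demand=4,sold=4 ship[2->3]=2 ship[1->2]=1 ship[0->1]=2 prod=3 -> [9 6 4 10]
Step 2: demand=4,sold=4 ship[2->3]=2 ship[1->2]=1 ship[0->1]=2 prod=3 -> [10 7 3 8]
Step 3: demand=4,sold=4 ship[2->3]=2 ship[1->2]=1 ship[0->1]=2 prod=3 -> [11 8 2 6]
Step 4: demand=4,sold=4 ship[2->3]=2 ship[1->2]=1 ship[0->1]=2 prod=3 -> [12 9 1 4]
Step 5: demand=4,sold=4 ship[2->3]=1 ship[1->2]=1 ship[0->1]=2 prod=3 -> [13 10 1 1]
Step 6: demand=4,sold=1 ship[2->3]=1 ship[1->2]=1 ship[0->1]=2 prod=3 -> [14 11 1 1]
Step 7: demand=4,sold=1 ship[2->3]=1 ship[1->2]=1 ship[0->1]=2 prod=3 -> [15 12 1 1]
Step 8: demand=4,sold=1 ship[2->3]=1 ship[1->2]=1 ship[0->1]=2 prod=3 -> [16 13 1 1]
Step 9: demand=4,sold=1 ship[2->3]=1 ship[1->2]=1 ship[0->1]=2 prod=3 -> [17 14 1 1]
Step 10: demand=4,sold=1 ship[2->3]=1 ship[1->2]=1 ship[0->1]=2 prod=3 -> [18 15 1 1]
Step 11: demand=4,sold=1 ship[2->3]=1 ship[1->2]=1 ship[0->1]=2 prod=3 -> [19 16 1 1]
Step 12: demand=4,sold=1 ship[2->3]=1 ship[1->2]=1 ship[0->1]=2 prod=3 -> [20 17 1 1]
First stockout at step 6

6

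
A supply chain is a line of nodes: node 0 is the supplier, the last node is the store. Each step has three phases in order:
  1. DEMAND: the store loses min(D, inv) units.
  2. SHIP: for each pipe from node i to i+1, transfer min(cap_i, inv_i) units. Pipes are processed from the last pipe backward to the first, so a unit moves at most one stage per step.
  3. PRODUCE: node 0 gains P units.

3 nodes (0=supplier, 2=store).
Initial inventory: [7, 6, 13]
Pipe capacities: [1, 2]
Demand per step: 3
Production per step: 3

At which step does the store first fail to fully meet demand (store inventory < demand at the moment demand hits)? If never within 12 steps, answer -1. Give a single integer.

Step 1: demand=3,sold=3 ship[1->2]=2 ship[0->1]=1 prod=3 -> [9 5 12]
Step 2: demand=3,sold=3 ship[1->2]=2 ship[0->1]=1 prod=3 -> [11 4 11]
Step 3: demand=3,sold=3 ship[1->2]=2 ship[0->1]=1 prod=3 -> [13 3 10]
Step 4: demand=3,sold=3 ship[1->2]=2 ship[0->1]=1 prod=3 -> [15 2 9]
Step 5: demand=3,sold=3 ship[1->2]=2 ship[0->1]=1 prod=3 -> [17 1 8]
Step 6: demand=3,sold=3 ship[1->2]=1 ship[0->1]=1 prod=3 -> [19 1 6]
Step 7: demand=3,sold=3 ship[1->2]=1 ship[0->1]=1 prod=3 -> [21 1 4]
Step 8: demand=3,sold=3 ship[1->2]=1 ship[0->1]=1 prod=3 -> [23 1 2]
Step 9: demand=3,sold=2 ship[1->2]=1 ship[0->1]=1 prod=3 -> [25 1 1]
Step 10: demand=3,sold=1 ship[1->2]=1 ship[0->1]=1 prod=3 -> [27 1 1]
Step 11: demand=3,sold=1 ship[1->2]=1 ship[0->1]=1 prod=3 -> [29 1 1]
Step 12: demand=3,sold=1 ship[1->2]=1 ship[0->1]=1 prod=3 -> [31 1 1]
First stockout at step 9

9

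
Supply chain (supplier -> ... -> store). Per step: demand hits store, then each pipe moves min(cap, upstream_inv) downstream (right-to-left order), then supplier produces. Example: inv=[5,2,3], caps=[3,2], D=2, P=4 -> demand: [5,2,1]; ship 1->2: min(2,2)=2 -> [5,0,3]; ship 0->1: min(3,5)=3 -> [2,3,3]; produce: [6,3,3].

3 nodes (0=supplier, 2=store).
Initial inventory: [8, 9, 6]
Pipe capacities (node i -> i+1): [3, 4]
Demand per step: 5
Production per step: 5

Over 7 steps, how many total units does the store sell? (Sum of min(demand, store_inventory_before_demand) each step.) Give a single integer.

Answer: 30

Derivation:
Step 1: sold=5 (running total=5) -> [10 8 5]
Step 2: sold=5 (running total=10) -> [12 7 4]
Step 3: sold=4 (running total=14) -> [14 6 4]
Step 4: sold=4 (running total=18) -> [16 5 4]
Step 5: sold=4 (running total=22) -> [18 4 4]
Step 6: sold=4 (running total=26) -> [20 3 4]
Step 7: sold=4 (running total=30) -> [22 3 3]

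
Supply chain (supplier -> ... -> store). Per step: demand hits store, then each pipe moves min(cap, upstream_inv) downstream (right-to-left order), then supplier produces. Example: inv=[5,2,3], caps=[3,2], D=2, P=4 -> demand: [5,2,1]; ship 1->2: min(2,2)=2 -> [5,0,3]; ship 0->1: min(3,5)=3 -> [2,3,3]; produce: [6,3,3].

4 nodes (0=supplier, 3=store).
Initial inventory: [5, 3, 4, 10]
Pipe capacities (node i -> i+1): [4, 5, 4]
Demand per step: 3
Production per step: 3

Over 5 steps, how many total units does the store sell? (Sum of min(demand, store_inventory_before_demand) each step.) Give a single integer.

Step 1: sold=3 (running total=3) -> [4 4 3 11]
Step 2: sold=3 (running total=6) -> [3 4 4 11]
Step 3: sold=3 (running total=9) -> [3 3 4 12]
Step 4: sold=3 (running total=12) -> [3 3 3 13]
Step 5: sold=3 (running total=15) -> [3 3 3 13]

Answer: 15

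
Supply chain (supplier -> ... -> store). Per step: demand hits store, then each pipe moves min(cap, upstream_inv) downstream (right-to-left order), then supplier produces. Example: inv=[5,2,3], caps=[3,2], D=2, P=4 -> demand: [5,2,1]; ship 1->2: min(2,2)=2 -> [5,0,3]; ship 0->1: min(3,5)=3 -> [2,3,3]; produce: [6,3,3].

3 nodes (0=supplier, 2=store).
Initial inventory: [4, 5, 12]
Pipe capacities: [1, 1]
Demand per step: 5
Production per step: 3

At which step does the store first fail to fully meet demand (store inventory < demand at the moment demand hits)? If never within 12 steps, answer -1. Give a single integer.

Step 1: demand=5,sold=5 ship[1->2]=1 ship[0->1]=1 prod=3 -> [6 5 8]
Step 2: demand=5,sold=5 ship[1->2]=1 ship[0->1]=1 prod=3 -> [8 5 4]
Step 3: demand=5,sold=4 ship[1->2]=1 ship[0->1]=1 prod=3 -> [10 5 1]
Step 4: demand=5,sold=1 ship[1->2]=1 ship[0->1]=1 prod=3 -> [12 5 1]
Step 5: demand=5,sold=1 ship[1->2]=1 ship[0->1]=1 prod=3 -> [14 5 1]
Step 6: demand=5,sold=1 ship[1->2]=1 ship[0->1]=1 prod=3 -> [16 5 1]
Step 7: demand=5,sold=1 ship[1->2]=1 ship[0->1]=1 prod=3 -> [18 5 1]
Step 8: demand=5,sold=1 ship[1->2]=1 ship[0->1]=1 prod=3 -> [20 5 1]
Step 9: demand=5,sold=1 ship[1->2]=1 ship[0->1]=1 prod=3 -> [22 5 1]
Step 10: demand=5,sold=1 ship[1->2]=1 ship[0->1]=1 prod=3 -> [24 5 1]
Step 11: demand=5,sold=1 ship[1->2]=1 ship[0->1]=1 prod=3 -> [26 5 1]
Step 12: demand=5,sold=1 ship[1->2]=1 ship[0->1]=1 prod=3 -> [28 5 1]
First stockout at step 3

3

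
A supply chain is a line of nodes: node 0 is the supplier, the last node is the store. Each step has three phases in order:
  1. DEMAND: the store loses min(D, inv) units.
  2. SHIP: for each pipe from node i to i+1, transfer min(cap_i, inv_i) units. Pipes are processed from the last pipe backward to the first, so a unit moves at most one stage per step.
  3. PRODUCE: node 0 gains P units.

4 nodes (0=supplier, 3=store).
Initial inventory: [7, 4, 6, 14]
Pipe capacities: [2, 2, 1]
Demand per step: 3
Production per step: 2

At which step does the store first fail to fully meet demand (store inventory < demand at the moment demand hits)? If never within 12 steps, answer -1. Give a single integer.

Step 1: demand=3,sold=3 ship[2->3]=1 ship[1->2]=2 ship[0->1]=2 prod=2 -> [7 4 7 12]
Step 2: demand=3,sold=3 ship[2->3]=1 ship[1->2]=2 ship[0->1]=2 prod=2 -> [7 4 8 10]
Step 3: demand=3,sold=3 ship[2->3]=1 ship[1->2]=2 ship[0->1]=2 prod=2 -> [7 4 9 8]
Step 4: demand=3,sold=3 ship[2->3]=1 ship[1->2]=2 ship[0->1]=2 prod=2 -> [7 4 10 6]
Step 5: demand=3,sold=3 ship[2->3]=1 ship[1->2]=2 ship[0->1]=2 prod=2 -> [7 4 11 4]
Step 6: demand=3,sold=3 ship[2->3]=1 ship[1->2]=2 ship[0->1]=2 prod=2 -> [7 4 12 2]
Step 7: demand=3,sold=2 ship[2->3]=1 ship[1->2]=2 ship[0->1]=2 prod=2 -> [7 4 13 1]
Step 8: demand=3,sold=1 ship[2->3]=1 ship[1->2]=2 ship[0->1]=2 prod=2 -> [7 4 14 1]
Step 9: demand=3,sold=1 ship[2->3]=1 ship[1->2]=2 ship[0->1]=2 prod=2 -> [7 4 15 1]
Step 10: demand=3,sold=1 ship[2->3]=1 ship[1->2]=2 ship[0->1]=2 prod=2 -> [7 4 16 1]
Step 11: demand=3,sold=1 ship[2->3]=1 ship[1->2]=2 ship[0->1]=2 prod=2 -> [7 4 17 1]
Step 12: demand=3,sold=1 ship[2->3]=1 ship[1->2]=2 ship[0->1]=2 prod=2 -> [7 4 18 1]
First stockout at step 7

7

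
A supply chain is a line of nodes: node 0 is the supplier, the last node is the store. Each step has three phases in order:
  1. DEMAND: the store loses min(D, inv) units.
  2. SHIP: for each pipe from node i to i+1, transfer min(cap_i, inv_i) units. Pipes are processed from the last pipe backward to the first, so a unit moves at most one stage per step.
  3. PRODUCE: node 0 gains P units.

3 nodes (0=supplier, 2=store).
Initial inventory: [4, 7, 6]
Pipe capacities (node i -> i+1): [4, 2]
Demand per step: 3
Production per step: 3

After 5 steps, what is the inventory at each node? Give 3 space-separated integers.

Step 1: demand=3,sold=3 ship[1->2]=2 ship[0->1]=4 prod=3 -> inv=[3 9 5]
Step 2: demand=3,sold=3 ship[1->2]=2 ship[0->1]=3 prod=3 -> inv=[3 10 4]
Step 3: demand=3,sold=3 ship[1->2]=2 ship[0->1]=3 prod=3 -> inv=[3 11 3]
Step 4: demand=3,sold=3 ship[1->2]=2 ship[0->1]=3 prod=3 -> inv=[3 12 2]
Step 5: demand=3,sold=2 ship[1->2]=2 ship[0->1]=3 prod=3 -> inv=[3 13 2]

3 13 2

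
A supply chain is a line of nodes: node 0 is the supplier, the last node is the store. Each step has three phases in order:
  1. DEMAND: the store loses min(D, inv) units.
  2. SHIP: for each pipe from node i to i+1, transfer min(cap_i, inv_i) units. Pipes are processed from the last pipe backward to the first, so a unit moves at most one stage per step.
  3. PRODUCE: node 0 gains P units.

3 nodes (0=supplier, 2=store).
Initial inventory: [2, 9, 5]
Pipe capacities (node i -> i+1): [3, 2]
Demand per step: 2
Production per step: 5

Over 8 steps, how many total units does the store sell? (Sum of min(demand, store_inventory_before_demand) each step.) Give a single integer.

Step 1: sold=2 (running total=2) -> [5 9 5]
Step 2: sold=2 (running total=4) -> [7 10 5]
Step 3: sold=2 (running total=6) -> [9 11 5]
Step 4: sold=2 (running total=8) -> [11 12 5]
Step 5: sold=2 (running total=10) -> [13 13 5]
Step 6: sold=2 (running total=12) -> [15 14 5]
Step 7: sold=2 (running total=14) -> [17 15 5]
Step 8: sold=2 (running total=16) -> [19 16 5]

Answer: 16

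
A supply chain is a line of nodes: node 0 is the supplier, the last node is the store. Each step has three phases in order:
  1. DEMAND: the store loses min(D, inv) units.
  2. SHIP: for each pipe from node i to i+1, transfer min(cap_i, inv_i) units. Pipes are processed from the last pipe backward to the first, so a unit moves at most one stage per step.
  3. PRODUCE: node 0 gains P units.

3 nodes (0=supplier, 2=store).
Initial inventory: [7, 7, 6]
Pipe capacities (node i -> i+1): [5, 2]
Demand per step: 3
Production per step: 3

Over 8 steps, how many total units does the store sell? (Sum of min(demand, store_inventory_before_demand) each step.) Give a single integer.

Step 1: sold=3 (running total=3) -> [5 10 5]
Step 2: sold=3 (running total=6) -> [3 13 4]
Step 3: sold=3 (running total=9) -> [3 14 3]
Step 4: sold=3 (running total=12) -> [3 15 2]
Step 5: sold=2 (running total=14) -> [3 16 2]
Step 6: sold=2 (running total=16) -> [3 17 2]
Step 7: sold=2 (running total=18) -> [3 18 2]
Step 8: sold=2 (running total=20) -> [3 19 2]

Answer: 20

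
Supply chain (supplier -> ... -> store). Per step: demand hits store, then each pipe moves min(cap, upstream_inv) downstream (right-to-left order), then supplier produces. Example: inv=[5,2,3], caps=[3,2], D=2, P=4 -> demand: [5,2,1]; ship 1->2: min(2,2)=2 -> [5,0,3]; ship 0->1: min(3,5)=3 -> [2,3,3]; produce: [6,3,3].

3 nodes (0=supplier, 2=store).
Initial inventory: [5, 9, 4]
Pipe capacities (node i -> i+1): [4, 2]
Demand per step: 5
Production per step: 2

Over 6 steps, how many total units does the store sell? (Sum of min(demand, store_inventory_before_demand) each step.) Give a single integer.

Step 1: sold=4 (running total=4) -> [3 11 2]
Step 2: sold=2 (running total=6) -> [2 12 2]
Step 3: sold=2 (running total=8) -> [2 12 2]
Step 4: sold=2 (running total=10) -> [2 12 2]
Step 5: sold=2 (running total=12) -> [2 12 2]
Step 6: sold=2 (running total=14) -> [2 12 2]

Answer: 14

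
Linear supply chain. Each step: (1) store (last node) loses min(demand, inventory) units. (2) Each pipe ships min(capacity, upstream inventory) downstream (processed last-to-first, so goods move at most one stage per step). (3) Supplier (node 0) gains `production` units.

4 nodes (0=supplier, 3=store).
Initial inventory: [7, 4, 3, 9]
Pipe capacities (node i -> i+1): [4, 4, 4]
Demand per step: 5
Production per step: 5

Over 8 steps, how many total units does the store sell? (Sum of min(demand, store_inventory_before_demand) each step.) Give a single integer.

Step 1: sold=5 (running total=5) -> [8 4 4 7]
Step 2: sold=5 (running total=10) -> [9 4 4 6]
Step 3: sold=5 (running total=15) -> [10 4 4 5]
Step 4: sold=5 (running total=20) -> [11 4 4 4]
Step 5: sold=4 (running total=24) -> [12 4 4 4]
Step 6: sold=4 (running total=28) -> [13 4 4 4]
Step 7: sold=4 (running total=32) -> [14 4 4 4]
Step 8: sold=4 (running total=36) -> [15 4 4 4]

Answer: 36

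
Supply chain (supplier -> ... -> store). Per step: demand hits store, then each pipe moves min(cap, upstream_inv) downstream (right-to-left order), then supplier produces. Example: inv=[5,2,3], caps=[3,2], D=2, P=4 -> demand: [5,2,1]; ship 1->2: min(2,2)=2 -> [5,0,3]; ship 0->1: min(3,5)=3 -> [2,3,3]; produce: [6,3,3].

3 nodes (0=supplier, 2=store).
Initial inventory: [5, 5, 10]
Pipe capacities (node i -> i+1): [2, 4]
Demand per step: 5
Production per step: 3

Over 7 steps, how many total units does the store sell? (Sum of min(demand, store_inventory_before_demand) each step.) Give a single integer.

Step 1: sold=5 (running total=5) -> [6 3 9]
Step 2: sold=5 (running total=10) -> [7 2 7]
Step 3: sold=5 (running total=15) -> [8 2 4]
Step 4: sold=4 (running total=19) -> [9 2 2]
Step 5: sold=2 (running total=21) -> [10 2 2]
Step 6: sold=2 (running total=23) -> [11 2 2]
Step 7: sold=2 (running total=25) -> [12 2 2]

Answer: 25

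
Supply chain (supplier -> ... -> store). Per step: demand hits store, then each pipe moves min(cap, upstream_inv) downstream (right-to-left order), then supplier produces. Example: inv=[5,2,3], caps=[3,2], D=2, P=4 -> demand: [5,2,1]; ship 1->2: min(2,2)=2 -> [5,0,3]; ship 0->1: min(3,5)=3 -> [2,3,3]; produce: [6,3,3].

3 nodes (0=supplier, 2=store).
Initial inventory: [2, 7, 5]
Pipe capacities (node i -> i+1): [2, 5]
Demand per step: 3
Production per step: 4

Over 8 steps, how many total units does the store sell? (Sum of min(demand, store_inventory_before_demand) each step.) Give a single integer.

Answer: 24

Derivation:
Step 1: sold=3 (running total=3) -> [4 4 7]
Step 2: sold=3 (running total=6) -> [6 2 8]
Step 3: sold=3 (running total=9) -> [8 2 7]
Step 4: sold=3 (running total=12) -> [10 2 6]
Step 5: sold=3 (running total=15) -> [12 2 5]
Step 6: sold=3 (running total=18) -> [14 2 4]
Step 7: sold=3 (running total=21) -> [16 2 3]
Step 8: sold=3 (running total=24) -> [18 2 2]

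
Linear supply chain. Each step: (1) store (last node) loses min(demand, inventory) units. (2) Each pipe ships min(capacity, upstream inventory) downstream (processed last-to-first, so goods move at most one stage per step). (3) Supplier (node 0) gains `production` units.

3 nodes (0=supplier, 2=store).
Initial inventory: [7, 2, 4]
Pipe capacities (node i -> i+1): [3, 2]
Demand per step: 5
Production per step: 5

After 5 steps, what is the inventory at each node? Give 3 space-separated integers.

Step 1: demand=5,sold=4 ship[1->2]=2 ship[0->1]=3 prod=5 -> inv=[9 3 2]
Step 2: demand=5,sold=2 ship[1->2]=2 ship[0->1]=3 prod=5 -> inv=[11 4 2]
Step 3: demand=5,sold=2 ship[1->2]=2 ship[0->1]=3 prod=5 -> inv=[13 5 2]
Step 4: demand=5,sold=2 ship[1->2]=2 ship[0->1]=3 prod=5 -> inv=[15 6 2]
Step 5: demand=5,sold=2 ship[1->2]=2 ship[0->1]=3 prod=5 -> inv=[17 7 2]

17 7 2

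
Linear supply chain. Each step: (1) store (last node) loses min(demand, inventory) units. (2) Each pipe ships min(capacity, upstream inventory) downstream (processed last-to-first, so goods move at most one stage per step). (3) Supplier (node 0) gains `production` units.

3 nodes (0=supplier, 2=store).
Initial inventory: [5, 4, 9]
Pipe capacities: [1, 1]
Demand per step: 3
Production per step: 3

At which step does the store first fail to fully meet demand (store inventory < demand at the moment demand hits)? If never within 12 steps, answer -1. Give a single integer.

Step 1: demand=3,sold=3 ship[1->2]=1 ship[0->1]=1 prod=3 -> [7 4 7]
Step 2: demand=3,sold=3 ship[1->2]=1 ship[0->1]=1 prod=3 -> [9 4 5]
Step 3: demand=3,sold=3 ship[1->2]=1 ship[0->1]=1 prod=3 -> [11 4 3]
Step 4: demand=3,sold=3 ship[1->2]=1 ship[0->1]=1 prod=3 -> [13 4 1]
Step 5: demand=3,sold=1 ship[1->2]=1 ship[0->1]=1 prod=3 -> [15 4 1]
Step 6: demand=3,sold=1 ship[1->2]=1 ship[0->1]=1 prod=3 -> [17 4 1]
Step 7: demand=3,sold=1 ship[1->2]=1 ship[0->1]=1 prod=3 -> [19 4 1]
Step 8: demand=3,sold=1 ship[1->2]=1 ship[0->1]=1 prod=3 -> [21 4 1]
Step 9: demand=3,sold=1 ship[1->2]=1 ship[0->1]=1 prod=3 -> [23 4 1]
Step 10: demand=3,sold=1 ship[1->2]=1 ship[0->1]=1 prod=3 -> [25 4 1]
Step 11: demand=3,sold=1 ship[1->2]=1 ship[0->1]=1 prod=3 -> [27 4 1]
Step 12: demand=3,sold=1 ship[1->2]=1 ship[0->1]=1 prod=3 -> [29 4 1]
First stockout at step 5

5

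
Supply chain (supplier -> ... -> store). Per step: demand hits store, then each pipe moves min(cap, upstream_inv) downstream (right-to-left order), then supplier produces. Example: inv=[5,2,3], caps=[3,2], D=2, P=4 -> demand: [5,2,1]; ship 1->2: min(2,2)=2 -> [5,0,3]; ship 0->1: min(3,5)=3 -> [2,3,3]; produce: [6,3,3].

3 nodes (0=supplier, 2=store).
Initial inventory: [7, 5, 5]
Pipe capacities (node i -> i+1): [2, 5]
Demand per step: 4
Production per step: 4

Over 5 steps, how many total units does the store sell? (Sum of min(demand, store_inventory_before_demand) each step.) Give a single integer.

Answer: 16

Derivation:
Step 1: sold=4 (running total=4) -> [9 2 6]
Step 2: sold=4 (running total=8) -> [11 2 4]
Step 3: sold=4 (running total=12) -> [13 2 2]
Step 4: sold=2 (running total=14) -> [15 2 2]
Step 5: sold=2 (running total=16) -> [17 2 2]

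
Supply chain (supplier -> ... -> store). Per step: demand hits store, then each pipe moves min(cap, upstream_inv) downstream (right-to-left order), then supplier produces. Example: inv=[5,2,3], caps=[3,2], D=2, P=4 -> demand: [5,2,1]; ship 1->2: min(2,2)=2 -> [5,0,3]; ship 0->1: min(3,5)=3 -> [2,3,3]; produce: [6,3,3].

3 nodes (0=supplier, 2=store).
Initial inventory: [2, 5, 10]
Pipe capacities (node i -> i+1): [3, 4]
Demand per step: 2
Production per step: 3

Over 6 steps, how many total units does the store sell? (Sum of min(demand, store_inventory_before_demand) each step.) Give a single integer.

Step 1: sold=2 (running total=2) -> [3 3 12]
Step 2: sold=2 (running total=4) -> [3 3 13]
Step 3: sold=2 (running total=6) -> [3 3 14]
Step 4: sold=2 (running total=8) -> [3 3 15]
Step 5: sold=2 (running total=10) -> [3 3 16]
Step 6: sold=2 (running total=12) -> [3 3 17]

Answer: 12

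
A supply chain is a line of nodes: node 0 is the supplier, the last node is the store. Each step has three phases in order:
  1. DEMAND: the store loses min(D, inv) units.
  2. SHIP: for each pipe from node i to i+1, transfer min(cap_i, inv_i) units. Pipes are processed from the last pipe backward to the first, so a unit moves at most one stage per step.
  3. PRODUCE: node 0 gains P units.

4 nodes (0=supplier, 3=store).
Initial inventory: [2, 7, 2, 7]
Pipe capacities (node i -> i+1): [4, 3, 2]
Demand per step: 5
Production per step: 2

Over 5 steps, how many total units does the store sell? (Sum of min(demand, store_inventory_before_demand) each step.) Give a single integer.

Answer: 15

Derivation:
Step 1: sold=5 (running total=5) -> [2 6 3 4]
Step 2: sold=4 (running total=9) -> [2 5 4 2]
Step 3: sold=2 (running total=11) -> [2 4 5 2]
Step 4: sold=2 (running total=13) -> [2 3 6 2]
Step 5: sold=2 (running total=15) -> [2 2 7 2]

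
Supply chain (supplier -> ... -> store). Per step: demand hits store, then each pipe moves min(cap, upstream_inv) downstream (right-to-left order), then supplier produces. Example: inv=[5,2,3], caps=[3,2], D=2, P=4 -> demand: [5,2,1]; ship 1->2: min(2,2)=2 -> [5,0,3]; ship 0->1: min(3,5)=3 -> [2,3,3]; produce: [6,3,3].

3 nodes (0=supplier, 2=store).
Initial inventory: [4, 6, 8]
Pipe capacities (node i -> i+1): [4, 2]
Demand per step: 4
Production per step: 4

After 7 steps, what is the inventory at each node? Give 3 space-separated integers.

Step 1: demand=4,sold=4 ship[1->2]=2 ship[0->1]=4 prod=4 -> inv=[4 8 6]
Step 2: demand=4,sold=4 ship[1->2]=2 ship[0->1]=4 prod=4 -> inv=[4 10 4]
Step 3: demand=4,sold=4 ship[1->2]=2 ship[0->1]=4 prod=4 -> inv=[4 12 2]
Step 4: demand=4,sold=2 ship[1->2]=2 ship[0->1]=4 prod=4 -> inv=[4 14 2]
Step 5: demand=4,sold=2 ship[1->2]=2 ship[0->1]=4 prod=4 -> inv=[4 16 2]
Step 6: demand=4,sold=2 ship[1->2]=2 ship[0->1]=4 prod=4 -> inv=[4 18 2]
Step 7: demand=4,sold=2 ship[1->2]=2 ship[0->1]=4 prod=4 -> inv=[4 20 2]

4 20 2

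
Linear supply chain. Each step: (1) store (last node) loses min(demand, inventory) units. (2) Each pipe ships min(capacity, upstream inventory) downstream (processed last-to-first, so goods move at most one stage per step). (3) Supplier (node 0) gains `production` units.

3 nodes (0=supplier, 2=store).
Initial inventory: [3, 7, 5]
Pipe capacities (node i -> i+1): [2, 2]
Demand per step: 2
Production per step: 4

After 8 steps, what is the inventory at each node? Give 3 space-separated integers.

Step 1: demand=2,sold=2 ship[1->2]=2 ship[0->1]=2 prod=4 -> inv=[5 7 5]
Step 2: demand=2,sold=2 ship[1->2]=2 ship[0->1]=2 prod=4 -> inv=[7 7 5]
Step 3: demand=2,sold=2 ship[1->2]=2 ship[0->1]=2 prod=4 -> inv=[9 7 5]
Step 4: demand=2,sold=2 ship[1->2]=2 ship[0->1]=2 prod=4 -> inv=[11 7 5]
Step 5: demand=2,sold=2 ship[1->2]=2 ship[0->1]=2 prod=4 -> inv=[13 7 5]
Step 6: demand=2,sold=2 ship[1->2]=2 ship[0->1]=2 prod=4 -> inv=[15 7 5]
Step 7: demand=2,sold=2 ship[1->2]=2 ship[0->1]=2 prod=4 -> inv=[17 7 5]
Step 8: demand=2,sold=2 ship[1->2]=2 ship[0->1]=2 prod=4 -> inv=[19 7 5]

19 7 5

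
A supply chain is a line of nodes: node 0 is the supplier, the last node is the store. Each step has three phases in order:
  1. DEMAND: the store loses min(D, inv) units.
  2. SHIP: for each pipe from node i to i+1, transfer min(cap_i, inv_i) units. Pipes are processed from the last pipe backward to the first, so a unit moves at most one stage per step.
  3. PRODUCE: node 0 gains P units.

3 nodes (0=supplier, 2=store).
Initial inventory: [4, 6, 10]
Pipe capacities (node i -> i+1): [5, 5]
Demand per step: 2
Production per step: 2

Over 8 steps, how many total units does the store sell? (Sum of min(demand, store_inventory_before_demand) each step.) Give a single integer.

Answer: 16

Derivation:
Step 1: sold=2 (running total=2) -> [2 5 13]
Step 2: sold=2 (running total=4) -> [2 2 16]
Step 3: sold=2 (running total=6) -> [2 2 16]
Step 4: sold=2 (running total=8) -> [2 2 16]
Step 5: sold=2 (running total=10) -> [2 2 16]
Step 6: sold=2 (running total=12) -> [2 2 16]
Step 7: sold=2 (running total=14) -> [2 2 16]
Step 8: sold=2 (running total=16) -> [2 2 16]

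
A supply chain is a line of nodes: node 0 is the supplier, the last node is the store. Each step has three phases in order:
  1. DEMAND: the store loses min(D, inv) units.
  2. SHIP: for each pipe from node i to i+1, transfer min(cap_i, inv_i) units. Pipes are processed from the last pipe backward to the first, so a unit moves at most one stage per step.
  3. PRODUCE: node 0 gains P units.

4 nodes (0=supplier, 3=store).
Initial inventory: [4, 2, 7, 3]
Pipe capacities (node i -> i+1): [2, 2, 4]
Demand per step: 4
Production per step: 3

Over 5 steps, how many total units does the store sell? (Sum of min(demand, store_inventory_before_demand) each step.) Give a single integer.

Step 1: sold=3 (running total=3) -> [5 2 5 4]
Step 2: sold=4 (running total=7) -> [6 2 3 4]
Step 3: sold=4 (running total=11) -> [7 2 2 3]
Step 4: sold=3 (running total=14) -> [8 2 2 2]
Step 5: sold=2 (running total=16) -> [9 2 2 2]

Answer: 16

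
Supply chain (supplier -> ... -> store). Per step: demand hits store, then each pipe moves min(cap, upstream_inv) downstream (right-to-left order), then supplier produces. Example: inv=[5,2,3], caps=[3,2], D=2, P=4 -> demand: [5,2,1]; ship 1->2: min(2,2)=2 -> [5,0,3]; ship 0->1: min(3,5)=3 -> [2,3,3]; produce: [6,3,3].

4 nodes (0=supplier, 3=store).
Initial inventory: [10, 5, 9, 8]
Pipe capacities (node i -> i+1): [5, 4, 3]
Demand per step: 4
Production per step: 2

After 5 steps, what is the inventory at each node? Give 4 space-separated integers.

Step 1: demand=4,sold=4 ship[2->3]=3 ship[1->2]=4 ship[0->1]=5 prod=2 -> inv=[7 6 10 7]
Step 2: demand=4,sold=4 ship[2->3]=3 ship[1->2]=4 ship[0->1]=5 prod=2 -> inv=[4 7 11 6]
Step 3: demand=4,sold=4 ship[2->3]=3 ship[1->2]=4 ship[0->1]=4 prod=2 -> inv=[2 7 12 5]
Step 4: demand=4,sold=4 ship[2->3]=3 ship[1->2]=4 ship[0->1]=2 prod=2 -> inv=[2 5 13 4]
Step 5: demand=4,sold=4 ship[2->3]=3 ship[1->2]=4 ship[0->1]=2 prod=2 -> inv=[2 3 14 3]

2 3 14 3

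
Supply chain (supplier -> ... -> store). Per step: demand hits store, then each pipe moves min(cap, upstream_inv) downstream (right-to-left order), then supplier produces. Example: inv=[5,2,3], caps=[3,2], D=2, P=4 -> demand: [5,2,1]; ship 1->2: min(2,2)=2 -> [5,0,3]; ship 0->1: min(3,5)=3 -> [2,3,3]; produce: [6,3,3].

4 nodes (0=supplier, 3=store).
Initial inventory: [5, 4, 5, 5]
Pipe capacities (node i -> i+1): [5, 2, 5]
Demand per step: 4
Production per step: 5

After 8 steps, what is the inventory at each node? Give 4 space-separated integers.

Step 1: demand=4,sold=4 ship[2->3]=5 ship[1->2]=2 ship[0->1]=5 prod=5 -> inv=[5 7 2 6]
Step 2: demand=4,sold=4 ship[2->3]=2 ship[1->2]=2 ship[0->1]=5 prod=5 -> inv=[5 10 2 4]
Step 3: demand=4,sold=4 ship[2->3]=2 ship[1->2]=2 ship[0->1]=5 prod=5 -> inv=[5 13 2 2]
Step 4: demand=4,sold=2 ship[2->3]=2 ship[1->2]=2 ship[0->1]=5 prod=5 -> inv=[5 16 2 2]
Step 5: demand=4,sold=2 ship[2->3]=2 ship[1->2]=2 ship[0->1]=5 prod=5 -> inv=[5 19 2 2]
Step 6: demand=4,sold=2 ship[2->3]=2 ship[1->2]=2 ship[0->1]=5 prod=5 -> inv=[5 22 2 2]
Step 7: demand=4,sold=2 ship[2->3]=2 ship[1->2]=2 ship[0->1]=5 prod=5 -> inv=[5 25 2 2]
Step 8: demand=4,sold=2 ship[2->3]=2 ship[1->2]=2 ship[0->1]=5 prod=5 -> inv=[5 28 2 2]

5 28 2 2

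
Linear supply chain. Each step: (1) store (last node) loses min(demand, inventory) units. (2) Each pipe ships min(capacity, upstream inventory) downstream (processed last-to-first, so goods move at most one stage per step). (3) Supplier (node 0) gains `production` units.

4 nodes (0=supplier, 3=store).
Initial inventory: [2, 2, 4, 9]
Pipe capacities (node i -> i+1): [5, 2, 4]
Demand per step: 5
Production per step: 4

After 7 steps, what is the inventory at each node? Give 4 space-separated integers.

Step 1: demand=5,sold=5 ship[2->3]=4 ship[1->2]=2 ship[0->1]=2 prod=4 -> inv=[4 2 2 8]
Step 2: demand=5,sold=5 ship[2->3]=2 ship[1->2]=2 ship[0->1]=4 prod=4 -> inv=[4 4 2 5]
Step 3: demand=5,sold=5 ship[2->3]=2 ship[1->2]=2 ship[0->1]=4 prod=4 -> inv=[4 6 2 2]
Step 4: demand=5,sold=2 ship[2->3]=2 ship[1->2]=2 ship[0->1]=4 prod=4 -> inv=[4 8 2 2]
Step 5: demand=5,sold=2 ship[2->3]=2 ship[1->2]=2 ship[0->1]=4 prod=4 -> inv=[4 10 2 2]
Step 6: demand=5,sold=2 ship[2->3]=2 ship[1->2]=2 ship[0->1]=4 prod=4 -> inv=[4 12 2 2]
Step 7: demand=5,sold=2 ship[2->3]=2 ship[1->2]=2 ship[0->1]=4 prod=4 -> inv=[4 14 2 2]

4 14 2 2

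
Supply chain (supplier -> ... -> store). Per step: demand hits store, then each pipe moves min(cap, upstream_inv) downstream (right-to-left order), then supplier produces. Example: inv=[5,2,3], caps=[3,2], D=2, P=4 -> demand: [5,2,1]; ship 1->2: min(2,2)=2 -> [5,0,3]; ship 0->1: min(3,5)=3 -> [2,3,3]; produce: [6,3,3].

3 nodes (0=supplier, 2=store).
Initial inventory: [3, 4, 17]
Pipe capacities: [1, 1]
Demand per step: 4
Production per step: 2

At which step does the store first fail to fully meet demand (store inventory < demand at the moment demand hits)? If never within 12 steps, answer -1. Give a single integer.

Step 1: demand=4,sold=4 ship[1->2]=1 ship[0->1]=1 prod=2 -> [4 4 14]
Step 2: demand=4,sold=4 ship[1->2]=1 ship[0->1]=1 prod=2 -> [5 4 11]
Step 3: demand=4,sold=4 ship[1->2]=1 ship[0->1]=1 prod=2 -> [6 4 8]
Step 4: demand=4,sold=4 ship[1->2]=1 ship[0->1]=1 prod=2 -> [7 4 5]
Step 5: demand=4,sold=4 ship[1->2]=1 ship[0->1]=1 prod=2 -> [8 4 2]
Step 6: demand=4,sold=2 ship[1->2]=1 ship[0->1]=1 prod=2 -> [9 4 1]
Step 7: demand=4,sold=1 ship[1->2]=1 ship[0->1]=1 prod=2 -> [10 4 1]
Step 8: demand=4,sold=1 ship[1->2]=1 ship[0->1]=1 prod=2 -> [11 4 1]
Step 9: demand=4,sold=1 ship[1->2]=1 ship[0->1]=1 prod=2 -> [12 4 1]
Step 10: demand=4,sold=1 ship[1->2]=1 ship[0->1]=1 prod=2 -> [13 4 1]
Step 11: demand=4,sold=1 ship[1->2]=1 ship[0->1]=1 prod=2 -> [14 4 1]
Step 12: demand=4,sold=1 ship[1->2]=1 ship[0->1]=1 prod=2 -> [15 4 1]
First stockout at step 6

6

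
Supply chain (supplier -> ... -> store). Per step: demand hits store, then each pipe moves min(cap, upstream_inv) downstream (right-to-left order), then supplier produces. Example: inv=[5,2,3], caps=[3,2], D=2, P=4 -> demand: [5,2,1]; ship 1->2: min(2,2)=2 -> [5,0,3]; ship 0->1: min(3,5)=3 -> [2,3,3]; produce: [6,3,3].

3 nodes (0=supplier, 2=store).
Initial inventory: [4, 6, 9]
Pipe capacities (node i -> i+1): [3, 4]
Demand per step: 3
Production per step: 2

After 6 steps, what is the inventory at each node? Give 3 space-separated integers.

Step 1: demand=3,sold=3 ship[1->2]=4 ship[0->1]=3 prod=2 -> inv=[3 5 10]
Step 2: demand=3,sold=3 ship[1->2]=4 ship[0->1]=3 prod=2 -> inv=[2 4 11]
Step 3: demand=3,sold=3 ship[1->2]=4 ship[0->1]=2 prod=2 -> inv=[2 2 12]
Step 4: demand=3,sold=3 ship[1->2]=2 ship[0->1]=2 prod=2 -> inv=[2 2 11]
Step 5: demand=3,sold=3 ship[1->2]=2 ship[0->1]=2 prod=2 -> inv=[2 2 10]
Step 6: demand=3,sold=3 ship[1->2]=2 ship[0->1]=2 prod=2 -> inv=[2 2 9]

2 2 9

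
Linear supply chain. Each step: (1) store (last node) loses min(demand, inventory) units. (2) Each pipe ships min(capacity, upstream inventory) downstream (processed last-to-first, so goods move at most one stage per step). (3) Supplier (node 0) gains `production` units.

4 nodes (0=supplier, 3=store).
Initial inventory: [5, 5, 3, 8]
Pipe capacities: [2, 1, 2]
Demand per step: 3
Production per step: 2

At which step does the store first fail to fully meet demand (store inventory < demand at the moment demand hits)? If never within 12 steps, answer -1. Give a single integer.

Step 1: demand=3,sold=3 ship[2->3]=2 ship[1->2]=1 ship[0->1]=2 prod=2 -> [5 6 2 7]
Step 2: demand=3,sold=3 ship[2->3]=2 ship[1->2]=1 ship[0->1]=2 prod=2 -> [5 7 1 6]
Step 3: demand=3,sold=3 ship[2->3]=1 ship[1->2]=1 ship[0->1]=2 prod=2 -> [5 8 1 4]
Step 4: demand=3,sold=3 ship[2->3]=1 ship[1->2]=1 ship[0->1]=2 prod=2 -> [5 9 1 2]
Step 5: demand=3,sold=2 ship[2->3]=1 ship[1->2]=1 ship[0->1]=2 prod=2 -> [5 10 1 1]
Step 6: demand=3,sold=1 ship[2->3]=1 ship[1->2]=1 ship[0->1]=2 prod=2 -> [5 11 1 1]
Step 7: demand=3,sold=1 ship[2->3]=1 ship[1->2]=1 ship[0->1]=2 prod=2 -> [5 12 1 1]
Step 8: demand=3,sold=1 ship[2->3]=1 ship[1->2]=1 ship[0->1]=2 prod=2 -> [5 13 1 1]
Step 9: demand=3,sold=1 ship[2->3]=1 ship[1->2]=1 ship[0->1]=2 prod=2 -> [5 14 1 1]
Step 10: demand=3,sold=1 ship[2->3]=1 ship[1->2]=1 ship[0->1]=2 prod=2 -> [5 15 1 1]
Step 11: demand=3,sold=1 ship[2->3]=1 ship[1->2]=1 ship[0->1]=2 prod=2 -> [5 16 1 1]
Step 12: demand=3,sold=1 ship[2->3]=1 ship[1->2]=1 ship[0->1]=2 prod=2 -> [5 17 1 1]
First stockout at step 5

5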